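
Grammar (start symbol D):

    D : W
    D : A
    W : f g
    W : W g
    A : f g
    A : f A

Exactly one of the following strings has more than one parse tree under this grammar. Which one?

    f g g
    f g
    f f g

f g

f g g: 1 tree
f g: 2 trees
f f g: 1 tree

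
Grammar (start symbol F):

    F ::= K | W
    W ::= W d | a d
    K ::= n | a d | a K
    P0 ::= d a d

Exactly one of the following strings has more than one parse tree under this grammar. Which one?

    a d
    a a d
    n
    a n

a d: 2 trees
a a d: 1 tree
n: 1 tree
a n: 1 tree

a d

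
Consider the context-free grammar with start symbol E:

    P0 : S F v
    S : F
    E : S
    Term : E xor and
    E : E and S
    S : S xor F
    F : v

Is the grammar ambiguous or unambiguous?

Only E, S, F are reachable from E; ignoring the rest: This is a standard precedence ladder (E over S over F), with each level left-recursive on its own operator ('and' at E, 'xor' at S). That structure is LR(1), hence unambiguous.

Unambiguous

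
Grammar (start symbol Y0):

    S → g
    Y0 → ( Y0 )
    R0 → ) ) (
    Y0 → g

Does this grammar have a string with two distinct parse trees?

Only Y0 is reachable from Y0; ignoring the rest: Each string is a nest of matched brackets around a single atom. An opening bracket forces the recursive rule; an atom forces the base rule.

Unambiguous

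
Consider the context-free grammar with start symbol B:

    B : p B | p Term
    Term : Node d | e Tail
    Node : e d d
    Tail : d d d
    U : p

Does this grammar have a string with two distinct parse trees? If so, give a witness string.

Ambiguous

Witness: p e d d d

Derivation 1: B ⇒ p Term ⇒ p Node d ⇒ p e d d d
Derivation 2: B ⇒ p Term ⇒ p e Tail ⇒ p e d d d

Two distinct leftmost derivations for the same string.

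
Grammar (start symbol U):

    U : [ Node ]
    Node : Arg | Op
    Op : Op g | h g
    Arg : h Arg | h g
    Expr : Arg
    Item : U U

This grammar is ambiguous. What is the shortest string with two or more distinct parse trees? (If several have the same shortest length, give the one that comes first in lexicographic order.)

[ h g ]

length 4: [ h g ] has 2 parse trees

Two derivations of [ h g ]:
  U ⇒ [ Node ] ⇒ [ Arg ] ⇒ [ h g ]
  U ⇒ [ Node ] ⇒ [ Op ] ⇒ [ h g ]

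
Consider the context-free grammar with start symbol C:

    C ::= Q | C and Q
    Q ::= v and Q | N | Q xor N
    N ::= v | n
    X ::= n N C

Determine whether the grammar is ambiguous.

Ambiguous

Witness: v and n

Derivation 1: C ⇒ Q ⇒ v and Q ⇒ v and N ⇒ v and n
Derivation 2: C ⇒ C and Q ⇒ Q and Q ⇒ N and Q ⇒ v and Q ⇒ v and N ⇒ v and n

Two distinct leftmost derivations for the same string.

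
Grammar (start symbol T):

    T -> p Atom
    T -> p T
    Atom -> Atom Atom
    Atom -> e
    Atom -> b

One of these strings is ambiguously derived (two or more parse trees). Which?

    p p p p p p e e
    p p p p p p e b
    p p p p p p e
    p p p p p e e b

p p p p p p e e: 1 tree
p p p p p p e b: 1 tree
p p p p p p e: 1 tree
p p p p p e e b: 2 trees

p p p p p e e b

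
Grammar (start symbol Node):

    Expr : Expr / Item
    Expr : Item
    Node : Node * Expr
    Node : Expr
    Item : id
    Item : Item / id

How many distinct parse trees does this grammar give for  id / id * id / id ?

4

Parse trees for id / id * id / id:
  [Node [Node [Expr [Expr [Item id]] / [Item id]]] * [Expr [Expr [Item id]] / [Item id]]]
  [Node [Node [Expr [Expr [Item id]] / [Item id]]] * [Expr [Item [Item id] / id]]]
  [Node [Node [Expr [Item [Item id] / id]]] * [Expr [Expr [Item id]] / [Item id]]]
  [Node [Node [Expr [Item [Item id] / id]]] * [Expr [Item [Item id] / id]]]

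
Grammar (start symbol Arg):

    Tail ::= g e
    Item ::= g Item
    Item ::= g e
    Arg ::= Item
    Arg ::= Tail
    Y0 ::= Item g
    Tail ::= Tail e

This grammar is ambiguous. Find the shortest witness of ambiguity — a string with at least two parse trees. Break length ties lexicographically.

length 2: g e has 2 parse trees

Two derivations of g e:
  Arg ⇒ Item ⇒ g e
  Arg ⇒ Tail ⇒ g e

g e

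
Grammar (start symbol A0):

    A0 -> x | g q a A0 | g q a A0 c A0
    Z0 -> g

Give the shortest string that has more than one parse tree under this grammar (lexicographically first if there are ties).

g q a g q a x c x

length 1: no string has ≥2 trees
length 4: no string has ≥2 trees
length 6: no string has ≥2 trees
length 7: no string has ≥2 trees
length 9: g q a g q a x c x has 2 parse trees

Two derivations of g q a g q a x c x:
  A0 ⇒ g q a A0 ⇒ g q a g q a A0 c A0 ⇒ g q a g q a x c A0 ⇒ g q a g q a x c x
  A0 ⇒ g q a A0 c A0 ⇒ g q a g q a A0 c A0 ⇒ g q a g q a x c A0 ⇒ g q a g q a x c x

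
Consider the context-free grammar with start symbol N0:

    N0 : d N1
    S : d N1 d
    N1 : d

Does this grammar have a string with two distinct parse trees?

Unambiguous

(S is unreachable from N0, so its rules don't affect L(N0).) Restricted to the reachable nonterminals, every rule has the form A → t or A → t B, and no two rules for the same A share a first terminal. The grammar encodes a DFA — one run per string.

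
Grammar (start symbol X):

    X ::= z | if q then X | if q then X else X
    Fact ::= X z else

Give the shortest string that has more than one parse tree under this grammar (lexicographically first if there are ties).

if q then if q then z else z

length 1: no string has ≥2 trees
length 4: no string has ≥2 trees
length 6: no string has ≥2 trees
length 7: no string has ≥2 trees
length 9: if q then if q then z else z has 2 parse trees

Two derivations of if q then if q then z else z:
  X ⇒ if q then X ⇒ if q then if q then X else X ⇒ if q then if q then z else X ⇒ if q then if q then z else z
  X ⇒ if q then X else X ⇒ if q then if q then X else X ⇒ if q then if q then z else X ⇒ if q then if q then z else z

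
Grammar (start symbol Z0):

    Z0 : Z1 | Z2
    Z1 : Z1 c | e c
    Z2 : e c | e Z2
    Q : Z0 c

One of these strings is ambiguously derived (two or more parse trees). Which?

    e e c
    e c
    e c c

e e c: 1 tree
e c: 2 trees
e c c: 1 tree

e c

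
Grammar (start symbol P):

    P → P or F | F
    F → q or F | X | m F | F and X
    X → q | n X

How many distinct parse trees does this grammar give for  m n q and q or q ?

Parse trees for m n q and q or q:
  [P [P [F m [F [F [X n [X q]]] and [X q]]]] or [F [X q]]]
  [P [P [F [F m [F [X n [X q]]]] and [X q]]] or [F [X q]]]

2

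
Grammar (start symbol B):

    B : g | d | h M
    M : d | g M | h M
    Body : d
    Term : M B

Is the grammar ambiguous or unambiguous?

Unambiguous

(Body, Term are unreachable from B, so their rules don't affect L(B).) Each reachable nonterminal has at most one production per leading terminal, and all productions are right-linear; the derivation is determined token-by-token.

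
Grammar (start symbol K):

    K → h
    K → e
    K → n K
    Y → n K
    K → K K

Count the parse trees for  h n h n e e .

Parse trees for h n h n e e (showing first 6 of 12):
  [K [K h] [K n [K [K h] [K n [K [K e] [K e]]]]]]
  [K [K h] [K n [K [K h] [K [K n [K e]] [K e]]]]]
  [K [K h] [K n [K [K [K h] [K n [K e]]] [K e]]]]
  [K [K h] [K [K n [K h]] [K n [K [K e] [K e]]]]]
  [K [K h] [K [K n [K h]] [K [K n [K e]] [K e]]]]
  [K [K h] [K [K n [K [K h] [K n [K e]]]] [K e]]]

12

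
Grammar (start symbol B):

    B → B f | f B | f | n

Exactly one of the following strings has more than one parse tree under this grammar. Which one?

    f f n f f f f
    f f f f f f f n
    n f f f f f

f f n f f f f: 15 trees
f f f f f f f n: 1 tree
n f f f f f: 1 tree

f f n f f f f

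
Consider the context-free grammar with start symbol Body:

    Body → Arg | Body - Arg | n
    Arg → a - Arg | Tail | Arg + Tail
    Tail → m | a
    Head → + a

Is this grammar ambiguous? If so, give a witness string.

Ambiguous

Witness: a - a

Derivation 1: Body ⇒ Arg ⇒ a - Arg ⇒ a - Tail ⇒ a - a
Derivation 2: Body ⇒ Body - Arg ⇒ Arg - Arg ⇒ Tail - Arg ⇒ a - Arg ⇒ a - Tail ⇒ a - a

Two distinct leftmost derivations for the same string.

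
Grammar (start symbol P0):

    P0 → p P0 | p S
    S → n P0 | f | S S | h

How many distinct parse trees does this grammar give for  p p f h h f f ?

14

Parse trees for p p f h h f f (showing first 6 of 14):
  [P0 p [P0 p [S [S f] [S [S h] [S [S h] [S [S f] [S f]]]]]]]
  [P0 p [P0 p [S [S f] [S [S h] [S [S [S h] [S f]] [S f]]]]]]
  [P0 p [P0 p [S [S f] [S [S [S h] [S h]] [S [S f] [S f]]]]]]
  [P0 p [P0 p [S [S f] [S [S [S h] [S [S h] [S f]]] [S f]]]]]
  [P0 p [P0 p [S [S f] [S [S [S [S h] [S h]] [S f]] [S f]]]]]
  [P0 p [P0 p [S [S [S f] [S h]] [S [S h] [S [S f] [S f]]]]]]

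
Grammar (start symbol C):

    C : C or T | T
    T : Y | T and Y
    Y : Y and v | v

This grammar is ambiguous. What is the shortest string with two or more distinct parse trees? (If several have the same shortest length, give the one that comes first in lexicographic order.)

v and v

length 1: no string has ≥2 trees
length 3: v and v has 2 parse trees

Two derivations of v and v:
  C ⇒ T ⇒ Y ⇒ Y and v ⇒ v and v
  C ⇒ T ⇒ T and Y ⇒ Y and Y ⇒ v and Y ⇒ v and v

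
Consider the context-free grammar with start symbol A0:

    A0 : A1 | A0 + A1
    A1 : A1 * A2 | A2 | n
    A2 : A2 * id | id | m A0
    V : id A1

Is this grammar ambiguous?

Ambiguous

Witness: id * id

Derivation 1: A0 ⇒ A1 ⇒ A1 * A2 ⇒ A2 * A2 ⇒ id * A2 ⇒ id * id
Derivation 2: A0 ⇒ A1 ⇒ A2 ⇒ A2 * id ⇒ id * id

Two distinct leftmost derivations for the same string.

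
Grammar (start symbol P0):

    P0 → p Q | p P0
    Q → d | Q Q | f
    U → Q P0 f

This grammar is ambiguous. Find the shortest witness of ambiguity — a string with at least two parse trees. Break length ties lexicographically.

p d d d

length 2: no string has ≥2 trees
length 3: no string has ≥2 trees
length 4: p d d d has 2 parse trees

Two derivations of p d d d:
  P0 ⇒ p Q ⇒ p Q Q ⇒ p d Q ⇒ p d Q Q ⇒ p d d Q ⇒ p d d d
  P0 ⇒ p Q ⇒ p Q Q ⇒ p Q Q Q ⇒ p d Q Q ⇒ p d d Q ⇒ p d d d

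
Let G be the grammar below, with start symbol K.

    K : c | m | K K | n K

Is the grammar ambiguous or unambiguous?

Ambiguous

Witness: c c c

Derivation 1: K ⇒ K K ⇒ c K ⇒ c K K ⇒ c c K ⇒ c c c
Derivation 2: K ⇒ K K ⇒ K K K ⇒ c K K ⇒ c c K ⇒ c c c

Two distinct leftmost derivations for the same string.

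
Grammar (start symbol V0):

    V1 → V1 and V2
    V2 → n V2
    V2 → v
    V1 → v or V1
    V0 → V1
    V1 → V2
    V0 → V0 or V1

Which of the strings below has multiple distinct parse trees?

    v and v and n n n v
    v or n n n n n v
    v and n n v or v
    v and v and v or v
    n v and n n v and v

v or n n n n n v

v and v and n n n v: 1 tree
v or n n n n n v: 2 trees
v and n n v or v: 1 tree
v and v and v or v: 1 tree
n v and n n v and v: 1 tree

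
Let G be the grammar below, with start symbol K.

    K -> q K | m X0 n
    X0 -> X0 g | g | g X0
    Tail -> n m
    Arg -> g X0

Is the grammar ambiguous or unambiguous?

Ambiguous

Witness: m g g n

Derivation 1: K ⇒ m X0 n ⇒ m X0 g n ⇒ m g g n
Derivation 2: K ⇒ m X0 n ⇒ m g X0 n ⇒ m g g n

Two distinct leftmost derivations for the same string.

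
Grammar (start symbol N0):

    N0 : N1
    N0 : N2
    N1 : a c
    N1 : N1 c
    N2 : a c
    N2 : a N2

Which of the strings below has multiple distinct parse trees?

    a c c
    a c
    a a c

a c

a c c: 1 tree
a c: 2 trees
a a c: 1 tree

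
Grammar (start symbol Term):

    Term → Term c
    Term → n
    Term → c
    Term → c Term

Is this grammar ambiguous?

Witness: c c

Derivation 1: Term ⇒ Term c ⇒ c c
Derivation 2: Term ⇒ c Term ⇒ c c

Two distinct leftmost derivations for the same string.

Ambiguous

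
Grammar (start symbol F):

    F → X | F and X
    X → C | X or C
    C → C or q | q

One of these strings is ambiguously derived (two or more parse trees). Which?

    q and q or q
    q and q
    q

q and q or q

q and q or q: 2 trees
q and q: 1 tree
q: 1 tree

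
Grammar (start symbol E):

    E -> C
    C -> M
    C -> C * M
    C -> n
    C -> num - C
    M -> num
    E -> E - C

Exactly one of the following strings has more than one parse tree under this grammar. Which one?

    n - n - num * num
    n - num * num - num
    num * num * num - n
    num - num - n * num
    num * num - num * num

num - num - n * num

n - n - num * num: 1 tree
n - num * num - num: 1 tree
num * num * num - n: 1 tree
num - num - n * num: 7 trees
num * num - num * num: 1 tree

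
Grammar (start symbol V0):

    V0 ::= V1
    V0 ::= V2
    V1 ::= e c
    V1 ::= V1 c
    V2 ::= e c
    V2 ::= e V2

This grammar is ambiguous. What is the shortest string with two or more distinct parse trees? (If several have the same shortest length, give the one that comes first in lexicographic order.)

length 2: e c has 2 parse trees

Two derivations of e c:
  V0 ⇒ V1 ⇒ e c
  V0 ⇒ V2 ⇒ e c

e c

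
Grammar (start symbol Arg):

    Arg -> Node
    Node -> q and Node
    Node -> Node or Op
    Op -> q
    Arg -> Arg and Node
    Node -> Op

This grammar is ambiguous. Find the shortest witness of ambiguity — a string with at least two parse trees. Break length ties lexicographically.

length 1: no string has ≥2 trees
length 3: q and q has 2 parse trees

Two derivations of q and q:
  Arg ⇒ Node ⇒ q and Node ⇒ q and Op ⇒ q and q
  Arg ⇒ Arg and Node ⇒ Node and Node ⇒ Op and Node ⇒ q and Node ⇒ q and Op ⇒ q and q

q and q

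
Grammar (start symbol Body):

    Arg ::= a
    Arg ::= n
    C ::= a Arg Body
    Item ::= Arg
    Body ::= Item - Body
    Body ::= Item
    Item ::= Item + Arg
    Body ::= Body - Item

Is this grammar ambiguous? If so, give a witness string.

Witness: a - a

Derivation 1: Body ⇒ Item - Body ⇒ Arg - Body ⇒ a - Body ⇒ a - Item ⇒ a - Arg ⇒ a - a
Derivation 2: Body ⇒ Body - Item ⇒ Item - Item ⇒ Arg - Item ⇒ a - Item ⇒ a - Arg ⇒ a - a

Two distinct leftmost derivations for the same string.

Ambiguous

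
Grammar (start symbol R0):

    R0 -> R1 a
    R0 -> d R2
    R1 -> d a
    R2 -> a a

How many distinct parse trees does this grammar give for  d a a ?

2

Parse trees for d a a:
  [R0 [R1 d a] a]
  [R0 d [R2 a a]]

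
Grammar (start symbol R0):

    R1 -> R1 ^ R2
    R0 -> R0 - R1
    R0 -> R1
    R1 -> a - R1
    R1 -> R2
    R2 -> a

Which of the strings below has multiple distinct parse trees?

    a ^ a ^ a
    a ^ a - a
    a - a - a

a ^ a ^ a: 1 tree
a ^ a - a: 1 tree
a - a - a: 4 trees

a - a - a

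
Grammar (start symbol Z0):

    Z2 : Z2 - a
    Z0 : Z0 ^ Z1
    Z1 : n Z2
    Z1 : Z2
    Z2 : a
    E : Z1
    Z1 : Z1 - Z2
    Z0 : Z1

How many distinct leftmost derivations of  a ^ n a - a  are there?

2

Parse trees for a ^ n a - a:
  [Z0 [Z0 [Z1 [Z2 a]]] ^ [Z1 n [Z2 [Z2 a] - a]]]
  [Z0 [Z0 [Z1 [Z2 a]]] ^ [Z1 [Z1 n [Z2 a]] - [Z2 a]]]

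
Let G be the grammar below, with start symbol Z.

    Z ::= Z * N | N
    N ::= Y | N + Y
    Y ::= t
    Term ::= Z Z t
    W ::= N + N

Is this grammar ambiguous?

Unambiguous

(Term, W are unreachable from Z, so their rules don't affect L(Z).) The grammar is stratified — Z handles '*' (left-recursive), N handles '+', Y atoms. Each operator has a fixed associativity and precedence level, so every string has one parse.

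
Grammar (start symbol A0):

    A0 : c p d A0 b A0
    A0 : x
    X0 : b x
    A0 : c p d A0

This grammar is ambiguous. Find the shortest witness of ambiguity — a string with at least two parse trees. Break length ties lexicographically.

c p d c p d x b x

length 1: no string has ≥2 trees
length 4: no string has ≥2 trees
length 6: no string has ≥2 trees
length 7: no string has ≥2 trees
length 9: c p d c p d x b x has 2 parse trees

Two derivations of c p d c p d x b x:
  A0 ⇒ c p d A0 b A0 ⇒ c p d c p d A0 b A0 ⇒ c p d c p d x b A0 ⇒ c p d c p d x b x
  A0 ⇒ c p d A0 ⇒ c p d c p d A0 b A0 ⇒ c p d c p d x b A0 ⇒ c p d c p d x b x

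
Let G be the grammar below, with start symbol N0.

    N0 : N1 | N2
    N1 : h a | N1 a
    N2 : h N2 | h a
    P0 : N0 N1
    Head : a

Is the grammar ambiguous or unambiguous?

Ambiguous

Witness: h a

Derivation 1: N0 ⇒ N1 ⇒ h a
Derivation 2: N0 ⇒ N2 ⇒ h a

Two distinct leftmost derivations for the same string.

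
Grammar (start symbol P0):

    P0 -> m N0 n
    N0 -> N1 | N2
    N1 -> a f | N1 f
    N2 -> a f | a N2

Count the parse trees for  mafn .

Parse trees for mafn:
  [P0 m [N0 [N1 a f]] n]
  [P0 m [N0 [N2 a f]] n]

2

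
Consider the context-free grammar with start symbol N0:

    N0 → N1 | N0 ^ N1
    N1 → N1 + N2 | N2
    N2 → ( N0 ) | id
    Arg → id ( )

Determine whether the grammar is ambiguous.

Unambiguous

Only N0, N1, N2 are reachable from N0; ignoring the rest: This is a standard precedence ladder (N0 over N1 over N2), with each level left-recursive on its own operator ('^' at N0, '+' at N1). That structure is LR(1), hence unambiguous.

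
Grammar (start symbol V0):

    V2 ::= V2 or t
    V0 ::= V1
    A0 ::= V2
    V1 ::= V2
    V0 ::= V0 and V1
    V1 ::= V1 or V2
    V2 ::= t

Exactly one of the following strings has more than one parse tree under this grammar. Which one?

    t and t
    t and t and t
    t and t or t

t and t: 1 tree
t and t and t: 1 tree
t and t or t: 2 trees

t and t or t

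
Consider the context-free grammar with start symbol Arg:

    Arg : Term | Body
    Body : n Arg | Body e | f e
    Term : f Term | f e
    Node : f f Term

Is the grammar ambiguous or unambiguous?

Ambiguous

Witness: f e

Derivation 1: Arg ⇒ Term ⇒ f e
Derivation 2: Arg ⇒ Body ⇒ f e

Two distinct leftmost derivations for the same string.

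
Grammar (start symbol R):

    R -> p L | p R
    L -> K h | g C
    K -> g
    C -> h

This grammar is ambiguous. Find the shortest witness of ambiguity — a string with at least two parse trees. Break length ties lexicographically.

length 3: p g h has 2 parse trees

Two derivations of p g h:
  R ⇒ p L ⇒ p K h ⇒ p g h
  R ⇒ p L ⇒ p g C ⇒ p g h

p g h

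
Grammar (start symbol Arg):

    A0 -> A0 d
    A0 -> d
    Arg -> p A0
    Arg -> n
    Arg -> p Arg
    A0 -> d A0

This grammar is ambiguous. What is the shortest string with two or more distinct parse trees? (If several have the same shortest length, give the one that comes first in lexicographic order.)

length 1: no string has ≥2 trees
length 2: no string has ≥2 trees
length 3: p d d has 2 parse trees

Two derivations of p d d:
  Arg ⇒ p A0 ⇒ p A0 d ⇒ p d d
  Arg ⇒ p A0 ⇒ p d A0 ⇒ p d d

p d d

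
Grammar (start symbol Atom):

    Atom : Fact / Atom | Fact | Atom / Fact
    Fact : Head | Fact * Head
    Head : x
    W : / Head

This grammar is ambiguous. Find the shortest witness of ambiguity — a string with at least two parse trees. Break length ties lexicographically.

x / x

length 1: no string has ≥2 trees
length 3: x / x has 2 parse trees

Two derivations of x / x:
  Atom ⇒ Fact / Atom ⇒ Head / Atom ⇒ x / Atom ⇒ x / Fact ⇒ x / Head ⇒ x / x
  Atom ⇒ Atom / Fact ⇒ Fact / Fact ⇒ Head / Fact ⇒ x / Fact ⇒ x / Head ⇒ x / x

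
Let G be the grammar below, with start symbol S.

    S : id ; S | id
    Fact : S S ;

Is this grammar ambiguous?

Only S is reachable from S; ignoring the rest: Right-recursive list with a separator: after each atom, whether the separator follows determines the rule. One parse per string.

Unambiguous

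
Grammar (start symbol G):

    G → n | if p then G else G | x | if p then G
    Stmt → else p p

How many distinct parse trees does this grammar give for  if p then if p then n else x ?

2

Parse trees for if p then if p then n else x:
  [G if p then [G if p then [G n]] else [G x]]
  [G if p then [G if p then [G n] else [G x]]]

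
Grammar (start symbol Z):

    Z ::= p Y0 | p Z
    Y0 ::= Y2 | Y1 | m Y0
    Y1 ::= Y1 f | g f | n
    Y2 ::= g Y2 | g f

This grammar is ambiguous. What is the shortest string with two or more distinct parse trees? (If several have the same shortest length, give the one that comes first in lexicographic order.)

length 2: no string has ≥2 trees
length 3: p g f has 2 parse trees

Two derivations of p g f:
  Z ⇒ p Y0 ⇒ p Y2 ⇒ p g f
  Z ⇒ p Y0 ⇒ p Y1 ⇒ p g f

p g f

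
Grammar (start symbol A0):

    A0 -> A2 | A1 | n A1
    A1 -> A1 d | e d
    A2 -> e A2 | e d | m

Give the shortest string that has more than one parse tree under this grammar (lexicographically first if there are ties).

length 1: no string has ≥2 trees
length 2: e d has 2 parse trees

Two derivations of e d:
  A0 ⇒ A2 ⇒ e d
  A0 ⇒ A1 ⇒ e d

e d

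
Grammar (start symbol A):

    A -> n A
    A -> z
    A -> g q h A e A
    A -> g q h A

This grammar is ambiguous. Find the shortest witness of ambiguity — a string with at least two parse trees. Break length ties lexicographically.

length 1: no string has ≥2 trees
length 2: no string has ≥2 trees
length 3: no string has ≥2 trees
length 4: no string has ≥2 trees
length 5: no string has ≥2 trees
length 6: no string has ≥2 trees
length 7: no string has ≥2 trees
length 8: no string has ≥2 trees
length 9: g q h g q h z e z has 2 parse trees

Two derivations of g q h g q h z e z:
  A ⇒ g q h A e A ⇒ g q h g q h A e A ⇒ g q h g q h z e A ⇒ g q h g q h z e z
  A ⇒ g q h A ⇒ g q h g q h A e A ⇒ g q h g q h z e A ⇒ g q h g q h z e z

g q h g q h z e z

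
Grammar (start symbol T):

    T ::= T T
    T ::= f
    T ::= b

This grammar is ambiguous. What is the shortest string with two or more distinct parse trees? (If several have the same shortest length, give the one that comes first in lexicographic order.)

b b b

length 1: no string has ≥2 trees
length 2: no string has ≥2 trees
length 3: b b b has 2 parse trees

Two derivations of b b b:
  T ⇒ T T ⇒ T T T ⇒ b T T ⇒ b b T ⇒ b b b
  T ⇒ T T ⇒ b T ⇒ b T T ⇒ b b T ⇒ b b b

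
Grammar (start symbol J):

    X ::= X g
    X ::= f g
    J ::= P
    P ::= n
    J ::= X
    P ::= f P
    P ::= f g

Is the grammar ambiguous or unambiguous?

Ambiguous

Witness: f g

Derivation 1: J ⇒ P ⇒ f g
Derivation 2: J ⇒ X ⇒ f g

Two distinct leftmost derivations for the same string.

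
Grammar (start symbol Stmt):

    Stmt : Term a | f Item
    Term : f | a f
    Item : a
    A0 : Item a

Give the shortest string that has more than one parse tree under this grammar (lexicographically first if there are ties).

length 2: f a has 2 parse trees

Two derivations of f a:
  Stmt ⇒ Term a ⇒ f a
  Stmt ⇒ f Item ⇒ f a

f a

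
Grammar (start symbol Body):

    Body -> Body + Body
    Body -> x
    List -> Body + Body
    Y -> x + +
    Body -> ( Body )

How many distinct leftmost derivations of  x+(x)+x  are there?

Parse trees for x+(x)+x:
  [Body [Body x] + [Body [Body ( [Body x] )] + [Body x]]]
  [Body [Body [Body x] + [Body ( [Body x] )]] + [Body x]]

2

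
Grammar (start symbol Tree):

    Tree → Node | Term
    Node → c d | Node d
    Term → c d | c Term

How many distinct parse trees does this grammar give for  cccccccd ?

1

Parse trees for cccccccd:
  [Tree [Term c [Term c [Term c [Term c [Term c [Term c [Term c d]]]]]]]]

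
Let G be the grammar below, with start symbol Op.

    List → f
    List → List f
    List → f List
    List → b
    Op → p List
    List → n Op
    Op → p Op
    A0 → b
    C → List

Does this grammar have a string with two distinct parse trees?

Ambiguous

Witness: p f f

Derivation 1: Op ⇒ p List ⇒ p List f ⇒ p f f
Derivation 2: Op ⇒ p List ⇒ p f List ⇒ p f f

Two distinct leftmost derivations for the same string.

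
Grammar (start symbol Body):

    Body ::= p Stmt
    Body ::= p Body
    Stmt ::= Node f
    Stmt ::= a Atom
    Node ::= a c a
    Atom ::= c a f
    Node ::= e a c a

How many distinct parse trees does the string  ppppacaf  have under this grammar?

2

Parse trees for ppppacaf:
  [Body p [Body p [Body p [Body p [Stmt [Node a c a] f]]]]]
  [Body p [Body p [Body p [Body p [Stmt a [Atom c a f]]]]]]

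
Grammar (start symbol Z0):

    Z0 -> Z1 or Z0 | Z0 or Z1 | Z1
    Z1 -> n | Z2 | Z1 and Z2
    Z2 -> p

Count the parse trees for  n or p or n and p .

4

Parse trees for n or p or n and p:
  [Z0 [Z1 n] or [Z0 [Z1 [Z2 p]] or [Z0 [Z1 [Z1 n] and [Z2 p]]]]]
  [Z0 [Z1 n] or [Z0 [Z0 [Z1 [Z2 p]]] or [Z1 [Z1 n] and [Z2 p]]]]
  [Z0 [Z0 [Z1 n] or [Z0 [Z1 [Z2 p]]]] or [Z1 [Z1 n] and [Z2 p]]]
  [Z0 [Z0 [Z0 [Z1 n]] or [Z1 [Z2 p]]] or [Z1 [Z1 n] and [Z2 p]]]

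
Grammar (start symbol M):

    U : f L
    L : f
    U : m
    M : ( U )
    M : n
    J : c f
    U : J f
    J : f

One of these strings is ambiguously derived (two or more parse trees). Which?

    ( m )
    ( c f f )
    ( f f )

( m ): 1 tree
( c f f ): 1 tree
( f f ): 2 trees

( f f )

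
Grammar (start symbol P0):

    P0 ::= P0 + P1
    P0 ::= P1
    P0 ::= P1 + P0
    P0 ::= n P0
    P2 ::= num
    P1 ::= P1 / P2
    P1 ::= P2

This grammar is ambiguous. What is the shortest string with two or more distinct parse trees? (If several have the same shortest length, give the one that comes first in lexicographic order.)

length 1: no string has ≥2 trees
length 2: no string has ≥2 trees
length 3: num + num has 2 parse trees

Two derivations of num + num:
  P0 ⇒ P0 + P1 ⇒ P1 + P1 ⇒ P2 + P1 ⇒ num + P1 ⇒ num + P2 ⇒ num + num
  P0 ⇒ P1 + P0 ⇒ P2 + P0 ⇒ num + P0 ⇒ num + P1 ⇒ num + P2 ⇒ num + num

num + num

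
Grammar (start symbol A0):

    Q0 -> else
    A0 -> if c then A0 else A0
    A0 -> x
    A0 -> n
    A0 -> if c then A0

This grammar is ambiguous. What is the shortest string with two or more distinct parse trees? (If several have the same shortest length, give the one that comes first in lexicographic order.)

if c then if c then n else n

length 1: no string has ≥2 trees
length 4: no string has ≥2 trees
length 6: no string has ≥2 trees
length 7: no string has ≥2 trees
length 9: if c then if c then n else n has 2 parse trees

Two derivations of if c then if c then n else n:
  A0 ⇒ if c then A0 else A0 ⇒ if c then if c then A0 else A0 ⇒ if c then if c then n else A0 ⇒ if c then if c then n else n
  A0 ⇒ if c then A0 ⇒ if c then if c then A0 else A0 ⇒ if c then if c then n else A0 ⇒ if c then if c then n else n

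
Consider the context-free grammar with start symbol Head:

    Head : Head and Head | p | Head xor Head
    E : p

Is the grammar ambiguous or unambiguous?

Ambiguous

Witness: p and p and p

Derivation 1: Head ⇒ Head and Head ⇒ Head and Head and Head ⇒ p and Head and Head ⇒ p and p and Head ⇒ p and p and p
Derivation 2: Head ⇒ Head and Head ⇒ p and Head ⇒ p and Head and Head ⇒ p and p and Head ⇒ p and p and p

Two distinct leftmost derivations for the same string.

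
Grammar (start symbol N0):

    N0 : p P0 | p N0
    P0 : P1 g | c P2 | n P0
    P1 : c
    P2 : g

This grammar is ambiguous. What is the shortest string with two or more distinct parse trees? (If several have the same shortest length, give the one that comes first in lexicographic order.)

p c g

length 3: p c g has 2 parse trees

Two derivations of p c g:
  N0 ⇒ p P0 ⇒ p P1 g ⇒ p c g
  N0 ⇒ p P0 ⇒ p c P2 ⇒ p c g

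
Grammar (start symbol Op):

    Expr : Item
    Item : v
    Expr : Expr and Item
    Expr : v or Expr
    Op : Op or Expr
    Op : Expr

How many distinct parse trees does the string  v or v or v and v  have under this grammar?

7

Parse trees for v or v or v and v:
  [Op [Op [Expr [Item v]]] or [Expr [Expr v or [Expr [Item v]]] and [Item v]]]
  [Op [Op [Expr [Item v]]] or [Expr v or [Expr [Expr [Item v]] and [Item v]]]]
  [Op [Op [Op [Expr [Item v]]] or [Expr [Item v]]] or [Expr [Expr [Item v]] and [Item v]]]
  [Op [Op [Expr v or [Expr [Item v]]]] or [Expr [Expr [Item v]] and [Item v]]]
  [Op [Expr [Expr v or [Expr v or [Expr [Item v]]]] and [Item v]]]
  [Op [Expr v or [Expr [Expr v or [Expr [Item v]]] and [Item v]]]]
  [Op [Expr v or [Expr v or [Expr [Expr [Item v]] and [Item v]]]]]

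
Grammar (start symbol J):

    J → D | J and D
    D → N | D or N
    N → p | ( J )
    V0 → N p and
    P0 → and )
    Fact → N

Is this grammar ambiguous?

Only J, D, N are reachable from J; ignoring the rest: J → J and D | D  ;  D → D or N | N  — a left-associative chain with N at the bottom. Each string factors uniquely by precedence.

Unambiguous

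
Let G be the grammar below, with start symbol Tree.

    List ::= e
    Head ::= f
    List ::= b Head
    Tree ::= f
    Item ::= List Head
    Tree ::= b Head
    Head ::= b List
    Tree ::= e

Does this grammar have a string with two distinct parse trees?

Unambiguous

(Item is unreachable from Tree, so its rules don't affect L(Tree).) Each reachable nonterminal has at most one production per leading terminal, and all productions are right-linear; the derivation is determined token-by-token.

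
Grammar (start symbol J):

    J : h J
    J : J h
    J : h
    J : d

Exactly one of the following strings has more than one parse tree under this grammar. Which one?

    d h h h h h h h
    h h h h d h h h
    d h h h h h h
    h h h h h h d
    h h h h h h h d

d h h h h h h h: 1 tree
h h h h d h h h: 35 trees
d h h h h h h: 1 tree
h h h h h h d: 1 tree
h h h h h h h d: 1 tree

h h h h d h h h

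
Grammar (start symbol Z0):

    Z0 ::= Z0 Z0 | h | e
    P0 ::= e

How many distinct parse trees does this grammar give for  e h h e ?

Parse trees for e h h e:
  [Z0 [Z0 e] [Z0 [Z0 h] [Z0 [Z0 h] [Z0 e]]]]
  [Z0 [Z0 e] [Z0 [Z0 [Z0 h] [Z0 h]] [Z0 e]]]
  [Z0 [Z0 [Z0 e] [Z0 h]] [Z0 [Z0 h] [Z0 e]]]
  [Z0 [Z0 [Z0 e] [Z0 [Z0 h] [Z0 h]]] [Z0 e]]
  [Z0 [Z0 [Z0 [Z0 e] [Z0 h]] [Z0 h]] [Z0 e]]

5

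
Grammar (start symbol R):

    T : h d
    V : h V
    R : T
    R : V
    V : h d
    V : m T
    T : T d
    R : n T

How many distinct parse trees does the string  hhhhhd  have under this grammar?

1

Parse trees for hhhhhd:
  [R [V h [V h [V h [V h [V h d]]]]]]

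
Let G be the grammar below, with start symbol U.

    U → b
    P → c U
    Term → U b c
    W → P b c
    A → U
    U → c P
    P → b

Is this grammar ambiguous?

(W, A, Term are unreachable from U, so their rules don't affect L(U).) The reachable rules are right-linear with at most one rule per (nonterminal, next-terminal) pair. Each input token forces the next rule, so parsing is deterministic.

Unambiguous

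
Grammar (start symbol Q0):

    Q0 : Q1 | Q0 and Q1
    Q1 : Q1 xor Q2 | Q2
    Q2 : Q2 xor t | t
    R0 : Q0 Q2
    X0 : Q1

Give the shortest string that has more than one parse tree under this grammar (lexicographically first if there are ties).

t xor t

length 1: no string has ≥2 trees
length 3: t xor t has 2 parse trees

Two derivations of t xor t:
  Q0 ⇒ Q1 ⇒ Q1 xor Q2 ⇒ Q2 xor Q2 ⇒ t xor Q2 ⇒ t xor t
  Q0 ⇒ Q1 ⇒ Q2 ⇒ Q2 xor t ⇒ t xor t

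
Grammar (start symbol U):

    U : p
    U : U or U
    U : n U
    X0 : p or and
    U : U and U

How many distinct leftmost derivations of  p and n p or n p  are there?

Parse trees for p and n p or n p:
  [U [U [U p] and [U n [U p]]] or [U n [U p]]]
  [U [U p] and [U [U n [U p]] or [U n [U p]]]]
  [U [U p] and [U n [U [U p] or [U n [U p]]]]]

3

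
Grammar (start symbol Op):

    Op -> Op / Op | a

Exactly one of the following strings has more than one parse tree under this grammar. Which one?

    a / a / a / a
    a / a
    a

a / a / a / a

a / a / a / a: 5 trees
a / a: 1 tree
a: 1 tree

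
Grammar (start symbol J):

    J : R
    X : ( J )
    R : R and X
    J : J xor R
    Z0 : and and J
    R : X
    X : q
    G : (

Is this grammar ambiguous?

(G, Z0 are unreachable from J, so their rules don't affect L(J).) This is a standard precedence ladder (J over R over X), with each level left-recursive on its own operator ('xor' at J, 'and' at R). That structure is LR(1), hence unambiguous.

Unambiguous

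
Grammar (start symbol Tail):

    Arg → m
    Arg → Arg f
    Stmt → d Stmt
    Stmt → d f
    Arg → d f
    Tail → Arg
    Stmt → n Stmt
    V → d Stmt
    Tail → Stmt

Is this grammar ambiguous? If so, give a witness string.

Witness: d f

Derivation 1: Tail ⇒ Arg ⇒ d f
Derivation 2: Tail ⇒ Stmt ⇒ d f

Two distinct leftmost derivations for the same string.

Ambiguous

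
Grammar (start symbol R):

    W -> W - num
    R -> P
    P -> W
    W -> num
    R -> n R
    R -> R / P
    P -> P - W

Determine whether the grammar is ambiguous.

Witness: num - num

Derivation 1: R ⇒ P ⇒ W ⇒ W - num ⇒ num - num
Derivation 2: R ⇒ P ⇒ P - W ⇒ W - W ⇒ num - W ⇒ num - num

Two distinct leftmost derivations for the same string.

Ambiguous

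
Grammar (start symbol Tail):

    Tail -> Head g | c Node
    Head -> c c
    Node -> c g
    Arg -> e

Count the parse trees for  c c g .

Parse trees for c c g:
  [Tail [Head c c] g]
  [Tail c [Node c g]]

2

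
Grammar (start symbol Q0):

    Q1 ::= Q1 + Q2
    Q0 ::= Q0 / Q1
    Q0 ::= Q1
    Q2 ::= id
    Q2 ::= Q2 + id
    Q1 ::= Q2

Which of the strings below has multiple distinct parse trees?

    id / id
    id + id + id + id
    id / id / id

id / id: 1 tree
id + id + id + id: 8 trees
id / id / id: 1 tree

id + id + id + id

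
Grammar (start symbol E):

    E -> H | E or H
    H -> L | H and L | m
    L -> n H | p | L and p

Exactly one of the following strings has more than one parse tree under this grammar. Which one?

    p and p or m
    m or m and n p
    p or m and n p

p and p or m: 2 trees
m or m and n p: 1 tree
p or m and n p: 1 tree

p and p or m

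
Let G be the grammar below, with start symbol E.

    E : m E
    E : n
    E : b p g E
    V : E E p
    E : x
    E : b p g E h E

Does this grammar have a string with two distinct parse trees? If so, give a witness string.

Witness: b p g b p g n h n

Derivation 1: E ⇒ b p g E ⇒ b p g b p g E h E ⇒ b p g b p g n h E ⇒ b p g b p g n h n
Derivation 2: E ⇒ b p g E h E ⇒ b p g b p g E h E ⇒ b p g b p g n h E ⇒ b p g b p g n h n

Two distinct leftmost derivations for the same string.

Ambiguous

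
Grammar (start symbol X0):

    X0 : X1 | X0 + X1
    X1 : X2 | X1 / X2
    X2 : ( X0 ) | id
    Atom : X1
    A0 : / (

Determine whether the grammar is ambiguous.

Unambiguous

Only X0, X1, X2 are reachable from X0; ignoring the rest: The grammar is stratified — X0 handles '+' (left-recursive), X1 handles '/', X2 atoms. Each operator has a fixed associativity and precedence level, so every string has one parse.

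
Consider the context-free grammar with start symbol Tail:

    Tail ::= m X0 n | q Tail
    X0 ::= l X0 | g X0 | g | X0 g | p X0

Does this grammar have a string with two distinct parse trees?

Witness: m g g n

Derivation 1: Tail ⇒ m X0 n ⇒ m g X0 n ⇒ m g g n
Derivation 2: Tail ⇒ m X0 n ⇒ m X0 g n ⇒ m g g n

Two distinct leftmost derivations for the same string.

Ambiguous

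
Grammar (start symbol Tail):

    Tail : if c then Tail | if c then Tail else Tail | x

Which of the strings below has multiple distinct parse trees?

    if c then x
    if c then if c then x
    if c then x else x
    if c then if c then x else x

if c then x: 1 tree
if c then if c then x: 1 tree
if c then x else x: 1 tree
if c then if c then x else x: 2 trees

if c then if c then x else x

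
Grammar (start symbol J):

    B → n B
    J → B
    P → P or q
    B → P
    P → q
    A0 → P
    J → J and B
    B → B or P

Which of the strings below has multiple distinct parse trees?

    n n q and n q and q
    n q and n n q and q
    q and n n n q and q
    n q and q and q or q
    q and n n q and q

n n q and n q and q: 1 tree
n q and n n q and q: 1 tree
q and n n n q and q: 1 tree
n q and q and q or q: 2 trees
q and n n q and q: 1 tree

n q and q and q or q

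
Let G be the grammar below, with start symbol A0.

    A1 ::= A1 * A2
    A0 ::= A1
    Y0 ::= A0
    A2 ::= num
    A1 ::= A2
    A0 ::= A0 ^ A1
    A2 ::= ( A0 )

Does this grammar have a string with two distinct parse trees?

Only A0, A1, A2 are reachable from A0; ignoring the rest: A0 → A0 ^ A1 | A1  ;  A1 → A1 * A2 | A2  — a left-associative chain with A2 at the bottom. Each string factors uniquely by precedence.

Unambiguous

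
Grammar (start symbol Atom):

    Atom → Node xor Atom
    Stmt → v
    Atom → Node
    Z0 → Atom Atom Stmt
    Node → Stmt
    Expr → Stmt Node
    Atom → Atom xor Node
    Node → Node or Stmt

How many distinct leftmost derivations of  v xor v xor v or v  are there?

Parse trees for v xor v xor v or v:
  [Atom [Node [Stmt v]] xor [Atom [Node [Stmt v]] xor [Atom [Node [Node [Stmt v]] or [Stmt v]]]]]
  [Atom [Node [Stmt v]] xor [Atom [Atom [Node [Stmt v]]] xor [Node [Node [Stmt v]] or [Stmt v]]]]
  [Atom [Atom [Node [Stmt v]] xor [Atom [Node [Stmt v]]]] xor [Node [Node [Stmt v]] or [Stmt v]]]
  [Atom [Atom [Atom [Node [Stmt v]]] xor [Node [Stmt v]]] xor [Node [Node [Stmt v]] or [Stmt v]]]

4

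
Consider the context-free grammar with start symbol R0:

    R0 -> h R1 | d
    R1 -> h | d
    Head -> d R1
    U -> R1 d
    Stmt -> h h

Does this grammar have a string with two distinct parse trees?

Unambiguous

Only R0, R1 are reachable from R0; ignoring the rest: Restricted to the reachable nonterminals, every rule has the form A → t or A → t B, and no two rules for the same A share a first terminal. The grammar encodes a DFA — one run per string.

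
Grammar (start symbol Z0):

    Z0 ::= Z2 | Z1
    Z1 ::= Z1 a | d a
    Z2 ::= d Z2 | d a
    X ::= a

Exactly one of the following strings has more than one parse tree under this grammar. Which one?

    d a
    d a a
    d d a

d a: 2 trees
d a a: 1 tree
d d a: 1 tree

d a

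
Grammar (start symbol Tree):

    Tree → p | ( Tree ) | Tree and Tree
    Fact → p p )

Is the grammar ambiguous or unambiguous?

Ambiguous

Witness: p and p and p

Derivation 1: Tree ⇒ Tree and Tree ⇒ p and Tree ⇒ p and Tree and Tree ⇒ p and p and Tree ⇒ p and p and p
Derivation 2: Tree ⇒ Tree and Tree ⇒ Tree and Tree and Tree ⇒ p and Tree and Tree ⇒ p and p and Tree ⇒ p and p and p

Two distinct leftmost derivations for the same string.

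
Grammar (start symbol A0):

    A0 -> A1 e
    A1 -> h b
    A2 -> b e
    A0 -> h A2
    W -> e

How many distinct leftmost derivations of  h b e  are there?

Parse trees for h b e:
  [A0 [A1 h b] e]
  [A0 h [A2 b e]]

2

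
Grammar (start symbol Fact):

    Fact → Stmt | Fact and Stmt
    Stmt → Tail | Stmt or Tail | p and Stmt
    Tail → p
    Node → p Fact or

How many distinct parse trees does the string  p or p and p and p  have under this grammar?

2

Parse trees for p or p and p and p:
  [Fact [Fact [Stmt [Stmt [Tail p]] or [Tail p]]] and [Stmt p and [Stmt [Tail p]]]]
  [Fact [Fact [Fact [Stmt [Stmt [Tail p]] or [Tail p]]] and [Stmt [Tail p]]] and [Stmt [Tail p]]]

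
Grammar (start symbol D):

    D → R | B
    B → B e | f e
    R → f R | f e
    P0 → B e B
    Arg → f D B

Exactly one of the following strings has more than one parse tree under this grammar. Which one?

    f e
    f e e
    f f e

f e: 2 trees
f e e: 1 tree
f f e: 1 tree

f e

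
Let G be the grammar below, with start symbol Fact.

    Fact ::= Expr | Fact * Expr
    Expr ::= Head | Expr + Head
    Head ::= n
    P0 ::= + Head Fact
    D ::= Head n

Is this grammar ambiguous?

Only Fact, Expr, Head are reachable from Fact; ignoring the rest: Fact → Fact * Expr | Expr  ;  Expr → Expr + Head | Head  — a left-associative chain with Head at the bottom. Each string factors uniquely by precedence.

Unambiguous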